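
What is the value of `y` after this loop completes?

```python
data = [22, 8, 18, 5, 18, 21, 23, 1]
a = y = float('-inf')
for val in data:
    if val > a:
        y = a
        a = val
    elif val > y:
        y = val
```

Second largest (with repeats) in [22, 8, 18, 5, 18, 21, 23, 1]
`y` takes the values: -inf → 8 → 18 → 21 → 22

Answer: 22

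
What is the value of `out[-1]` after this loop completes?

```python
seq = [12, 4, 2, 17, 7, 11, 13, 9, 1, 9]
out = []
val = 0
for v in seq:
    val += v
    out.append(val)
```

Cumulative sum ends at 85
`out` takes the values: [] → [12] → [12, 16] → [12, 16, 18] → [12, 16, 18, 35] → [12, 16, 18, 35, 42] → [12, 16, 18, 35, 42, 53] → [12, 16, 18, 35, 42, 53, 66] → [12, 16, 18, 35, 42, 53, 66, 75] → [12, 16, 18, 35, 42, 53, 66, 75, 76] → [12, 16, 18, 35, 42, 53, 66, 75, 76, 85]
So `out[-1]` = 85

Answer: 85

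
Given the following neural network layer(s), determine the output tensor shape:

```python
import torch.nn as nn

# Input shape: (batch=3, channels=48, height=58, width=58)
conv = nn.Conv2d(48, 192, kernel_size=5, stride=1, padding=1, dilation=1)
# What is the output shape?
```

Input: (3, 48, 58, 58) -> Output: (3, 192, 56, 56)

Answer: (3, 192, 56, 56)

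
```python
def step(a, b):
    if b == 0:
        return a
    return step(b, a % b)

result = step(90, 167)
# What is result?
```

step(90, 167) -> step(167, 90) -> step(90, 77) -> step(77, 13) -> step(13, 12) -> step(12, 1) -> step(1, 0) -> 1

Answer: 1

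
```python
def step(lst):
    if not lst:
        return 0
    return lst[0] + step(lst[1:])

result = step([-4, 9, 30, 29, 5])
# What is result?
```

(-4) + 9 + 30 + 29 + 5 + 0 = 69

Answer: 69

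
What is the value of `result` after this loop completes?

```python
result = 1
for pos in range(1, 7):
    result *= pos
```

6! = 720
`result` takes the values: 1 → 2 → 6 → 24 → 120 → 720

Answer: 720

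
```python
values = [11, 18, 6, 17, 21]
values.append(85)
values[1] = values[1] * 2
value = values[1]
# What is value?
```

Trace:
`values = [11, 18, 6, 17, 21]` → values = [11, 18, 6, 17, 21]
`values.append(85)` → values = [11, 18, 6, 17, 21, 85]
`values[1] = values[1] * 2` → values = [11, 36, 6, 17, 21, 85]
`value = values[1]` → value = 36
So value = 36

Answer: 36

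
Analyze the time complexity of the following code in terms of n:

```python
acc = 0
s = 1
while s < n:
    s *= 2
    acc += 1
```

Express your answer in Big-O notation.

Each loop level contributes: log n. Multiplying the contributions gives O(log n).

Answer: O(log n)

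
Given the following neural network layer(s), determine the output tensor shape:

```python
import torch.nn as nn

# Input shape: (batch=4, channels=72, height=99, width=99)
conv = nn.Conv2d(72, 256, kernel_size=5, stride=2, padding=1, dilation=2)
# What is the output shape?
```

Input: (4, 72, 99, 99) -> Output: (4, 256, 47, 47)

Answer: (4, 256, 47, 47)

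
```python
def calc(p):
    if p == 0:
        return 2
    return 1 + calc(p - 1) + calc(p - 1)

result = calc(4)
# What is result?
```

calc(p) = 1 + 2·calc(p-1), calc(0)=2. Closed form: (2+1)·2^4 - 1 = 47.

Answer: 47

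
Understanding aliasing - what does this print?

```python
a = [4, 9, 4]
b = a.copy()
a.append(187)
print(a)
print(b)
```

Key concept: list.copy() creates independent copy.
Step by step:
`a = [4, 9, 4]` → a = [4, 9, 4]
`b = a.copy()` → b = [4, 9, 4]
`a.append(187)` → a = [4, 9, 4, 187]
`print(a)` → prints [4, 9, 4, 187]
`print(b)` → prints [4, 9, 4]

Answer:
[4, 9, 4, 187]
[4, 9, 4]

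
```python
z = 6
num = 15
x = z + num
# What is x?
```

Trace:
`z = 6` → z = 6
`num = 15` → num = 15
`x = z + num` → x = 21
So x = 21

Answer: 21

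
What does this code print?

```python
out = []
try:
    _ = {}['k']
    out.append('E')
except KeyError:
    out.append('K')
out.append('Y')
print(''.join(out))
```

Execution trace: 'K' (except KeyError) → 'Y' (after the try/except). Output: KY

Answer: KY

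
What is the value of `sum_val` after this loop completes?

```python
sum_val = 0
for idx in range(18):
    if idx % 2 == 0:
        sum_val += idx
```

Sum of even numbers 0 to 17
`sum_val` takes the values: 0 → 2 → 6 → 12 → 20 → 30 → 42 → 56 → 72

Answer: 72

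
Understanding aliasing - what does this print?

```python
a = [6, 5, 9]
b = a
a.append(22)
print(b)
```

Key concept: basic list aliasing.
Step by step:
`a = [6, 5, 9]` → a = [6, 5, 9]
`b = a` → b = [6, 5, 9] (same object as a)
`a.append(22)` → a = [6, 5, 9, 22] (same object as b); b = [6, 5, 9, 22] (same object as a)
`print(b)` → prints [6, 5, 9, 22]

Answer: [6, 5, 9, 22]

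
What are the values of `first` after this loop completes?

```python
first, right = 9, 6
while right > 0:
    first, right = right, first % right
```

GCD of 9 and 6
`first` takes the values: 9 → 6 → 3

Answer: 3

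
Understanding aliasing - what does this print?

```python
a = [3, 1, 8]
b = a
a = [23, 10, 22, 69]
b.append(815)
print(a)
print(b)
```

Key concept: rebinding vs mutation: a is rebound to a new list, b still points at the original.
Step by step:
`a = [3, 1, 8]` → a = [3, 1, 8]
`b = a` → b = [3, 1, 8] (same object as a)
`a = [23, 10, 22, 69]` → a = [23, 10, 22, 69]
`b.append(815)` → b = [3, 1, 8, 815]
`print(a)` → prints [23, 10, 22, 69]
`print(b)` → prints [3, 1, 8, 815]

Answer:
[23, 10, 22, 69]
[3, 1, 8, 815]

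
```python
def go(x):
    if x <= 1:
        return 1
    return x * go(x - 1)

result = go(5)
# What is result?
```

go(5) = 5 * 4 * 3 * 2 * 1 = 120

Answer: 120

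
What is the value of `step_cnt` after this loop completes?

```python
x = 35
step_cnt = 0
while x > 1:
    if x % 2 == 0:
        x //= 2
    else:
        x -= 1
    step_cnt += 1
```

Steps to reduce 35 to 1
`step_cnt` takes the values: 0 → 1 → 2 → 3 → 4 → 5 → 6 → 7

Answer: 7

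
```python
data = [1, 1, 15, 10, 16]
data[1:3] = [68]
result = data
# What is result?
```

Trace:
`data = [1, 1, 15, 10, 16]` → data = [1, 1, 15, 10, 16]
`data[1:3] = [68]` → data = [1, 68, 10, 16]
`result = data` → result = [1, 68, 10, 16]
So result = [1, 68, 10, 16]

Answer: [1, 68, 10, 16]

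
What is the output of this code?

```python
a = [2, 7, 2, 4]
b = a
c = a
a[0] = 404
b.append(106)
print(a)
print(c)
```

Key concept: multiple aliases.
Step by step:
`a = [2, 7, 2, 4]` → a = [2, 7, 2, 4]
`b = a` → b = [2, 7, 2, 4] (same object as a)
`c = a` → c = [2, 7, 2, 4] (same object as a, b)
`a[0] = 404` → a = [404, 7, 2, 4] (same object as b, c); b = [404, 7, 2, 4] (same object as a, c); c = [404, 7, 2, 4] (same object as a, b)
`b.append(106)` → a = [404, 7, 2, 4, 106] (same object as b, c); b = [404, 7, 2, 4, 106] (same object as a, c); c = [404, 7, 2, 4, 106] (same object as a, b)
`print(a)` → prints [404, 7, 2, 4, 106]
`print(c)` → prints [404, 7, 2, 4, 106]

Answer:
[404, 7, 2, 4, 106]
[404, 7, 2, 4, 106]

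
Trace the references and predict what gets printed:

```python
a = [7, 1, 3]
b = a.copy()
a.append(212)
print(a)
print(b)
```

Key concept: list.copy() creates independent copy.
Step by step:
`a = [7, 1, 3]` → a = [7, 1, 3]
`b = a.copy()` → b = [7, 1, 3]
`a.append(212)` → a = [7, 1, 3, 212]
`print(a)` → prints [7, 1, 3, 212]
`print(b)` → prints [7, 1, 3]

Answer:
[7, 1, 3, 212]
[7, 1, 3]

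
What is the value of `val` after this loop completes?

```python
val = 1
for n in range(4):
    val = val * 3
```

Multiply by 3, 4 times: 1 * 3^4 = 81
`val` takes the values: 1 → 3 → 9 → 27 → 81

Answer: 81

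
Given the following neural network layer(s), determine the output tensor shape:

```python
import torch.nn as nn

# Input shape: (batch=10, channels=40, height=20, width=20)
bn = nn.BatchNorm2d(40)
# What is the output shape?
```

Input: (10, 40, 20, 20) -> Output: (10, 40, 20, 20)

Answer: (10, 40, 20, 20)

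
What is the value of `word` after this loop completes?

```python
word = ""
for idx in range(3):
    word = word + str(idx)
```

Concatenate digits 0 to 2
`word` takes the values: "" → "0" → "01" → "012"

Answer: "012"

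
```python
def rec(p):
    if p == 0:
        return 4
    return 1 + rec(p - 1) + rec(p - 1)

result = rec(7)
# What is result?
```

rec(p) = 1 + 2·rec(p-1), rec(0)=4. Closed form: (4+1)·2^7 - 1 = 639.

Answer: 639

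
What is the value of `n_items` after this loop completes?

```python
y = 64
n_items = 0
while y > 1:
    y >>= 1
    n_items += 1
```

Count right shifts until 1
`n_items` takes the values: 0 → 1 → 2 → 3 → 4 → 5 → 6

Answer: 6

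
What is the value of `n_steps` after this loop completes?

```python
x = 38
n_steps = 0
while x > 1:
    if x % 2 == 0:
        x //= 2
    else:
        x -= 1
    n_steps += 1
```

Steps to reduce 38 to 1
`n_steps` takes the values: 0 → 1 → 2 → 3 → 4 → 5 → 6 → 7

Answer: 7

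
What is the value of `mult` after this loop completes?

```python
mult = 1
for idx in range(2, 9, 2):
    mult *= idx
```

Product of even numbers 2 to 8
`mult` takes the values: 1 → 2 → 8 → 48 → 384

Answer: 384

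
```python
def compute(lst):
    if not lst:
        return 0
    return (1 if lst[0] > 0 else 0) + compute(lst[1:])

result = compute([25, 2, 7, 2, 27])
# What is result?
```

Count of positive elements in [25, 2, 7, 2, 27] = 5

Answer: 5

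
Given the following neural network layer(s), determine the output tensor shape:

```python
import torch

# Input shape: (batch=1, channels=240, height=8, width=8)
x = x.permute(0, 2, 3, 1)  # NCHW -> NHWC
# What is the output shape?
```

Input: (1, 240, 8, 8) -> Output: (1, 8, 8, 240)

Answer: (1, 8, 8, 240)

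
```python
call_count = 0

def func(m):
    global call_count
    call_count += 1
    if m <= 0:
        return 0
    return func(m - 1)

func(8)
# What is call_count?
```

Linear recursion stepping by 1: 9 calls from m=8 down to ≤0.

Answer: 9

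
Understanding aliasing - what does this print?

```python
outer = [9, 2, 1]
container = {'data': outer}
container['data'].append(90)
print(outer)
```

Key concept: dict holds reference to list.
Step by step:
`outer = [9, 2, 1]` → outer = [9, 2, 1]
`container = {'data': outer}` → container = {'data': [9, 2, 1]}
`container['data'].append(90)` → outer = [9, 2, 1, 90]; container = {'data': [9, 2, 1, 90]}
`print(outer)` → prints [9, 2, 1, 90]

Answer: [9, 2, 1, 90]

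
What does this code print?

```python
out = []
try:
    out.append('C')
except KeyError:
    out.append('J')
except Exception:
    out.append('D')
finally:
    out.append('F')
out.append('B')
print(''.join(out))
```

Execution trace: 'C' (try body, no exception) → 'F' (finally) → 'B' (after the try/except). Output: CFB

Answer: CFB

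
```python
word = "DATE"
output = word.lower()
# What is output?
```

Trace:
`word = "DATE"` → word = 'DATE'
`output = word.lower()` → output = 'date'
So output = 'date'

Answer: 'date'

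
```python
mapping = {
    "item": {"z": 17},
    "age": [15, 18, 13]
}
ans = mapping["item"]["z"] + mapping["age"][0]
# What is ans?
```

Trace:
`mapping = { ...` → mapping = {'item': {'z': 17}, 'age': [15, 18, 13]}
`ans = mapping["item"]["z"] + mapping["age"][0]` → ans = 32
So ans = 32

Answer: 32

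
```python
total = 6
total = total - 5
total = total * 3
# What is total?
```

Trace:
`total = 6` → total = 6
`total = total - 5` → total = 1
`total = total * 3` → total = 3
So total = 3

Answer: 3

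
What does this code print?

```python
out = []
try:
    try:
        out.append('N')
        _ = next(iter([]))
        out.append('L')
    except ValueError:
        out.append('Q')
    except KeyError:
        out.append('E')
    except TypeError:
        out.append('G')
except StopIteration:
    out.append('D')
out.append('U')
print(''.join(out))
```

Execution trace: 'N' (try body) → 'D' (outer except StopIteration) → 'U' (after the try/except). Output: NDU

Answer: NDU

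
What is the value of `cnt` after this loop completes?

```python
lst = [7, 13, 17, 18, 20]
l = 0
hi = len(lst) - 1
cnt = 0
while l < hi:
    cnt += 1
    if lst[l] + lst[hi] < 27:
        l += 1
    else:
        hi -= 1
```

Steps to find pair summing to 27
`cnt` takes the values: 0 → 1 → 2 → 3 → 4

Answer: 4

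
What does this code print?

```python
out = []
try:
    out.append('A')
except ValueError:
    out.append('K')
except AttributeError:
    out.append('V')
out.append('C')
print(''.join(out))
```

Execution trace: 'A' (try body, no exception) → 'C' (after the try/except). Output: AC

Answer: AC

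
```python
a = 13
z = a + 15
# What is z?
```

Trace:
`a = 13` → a = 13
`z = a + 15` → z = 28
So z = 28

Answer: 28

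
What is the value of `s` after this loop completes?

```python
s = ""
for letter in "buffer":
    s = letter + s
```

Reverse 'buffer'
`s` takes the values: "" → "b" → "ub" → "fub" → "ffub" → "effub" → "reffub"

Answer: "reffub"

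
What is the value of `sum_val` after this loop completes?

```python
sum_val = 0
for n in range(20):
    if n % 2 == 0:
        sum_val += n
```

Sum of even numbers 0 to 19
`sum_val` takes the values: 0 → 2 → 6 → 12 → 20 → 30 → 42 → 56 → 72 → 90

Answer: 90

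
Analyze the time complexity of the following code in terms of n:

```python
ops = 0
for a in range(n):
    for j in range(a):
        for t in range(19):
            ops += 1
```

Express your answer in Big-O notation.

Each loop level contributes: n × n × 1. Multiplying the contributions gives O(n^2).

Answer: O(n^2)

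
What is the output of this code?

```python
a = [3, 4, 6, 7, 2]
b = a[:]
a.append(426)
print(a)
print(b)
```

Key concept: slice [:] creates copy.
Step by step:
`a = [3, 4, 6, 7, 2]` → a = [3, 4, 6, 7, 2]
`b = a[:]` → b = [3, 4, 6, 7, 2]
`a.append(426)` → a = [3, 4, 6, 7, 2, 426]
`print(a)` → prints [3, 4, 6, 7, 2, 426]
`print(b)` → prints [3, 4, 6, 7, 2]

Answer:
[3, 4, 6, 7, 2, 426]
[3, 4, 6, 7, 2]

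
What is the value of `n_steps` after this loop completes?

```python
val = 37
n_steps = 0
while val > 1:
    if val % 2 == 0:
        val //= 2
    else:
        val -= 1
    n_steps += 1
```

Steps to reduce 37 to 1
`n_steps` takes the values: 0 → 1 → 2 → 3 → 4 → 5 → 6 → 7

Answer: 7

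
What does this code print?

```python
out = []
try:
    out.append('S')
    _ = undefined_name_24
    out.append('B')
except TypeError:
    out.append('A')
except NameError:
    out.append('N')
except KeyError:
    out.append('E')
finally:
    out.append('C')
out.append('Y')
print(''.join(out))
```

Execution trace: 'S' (try body) → 'N' (except NameError) → 'C' (finally) → 'Y' (after the try/except). Output: SNCY

Answer: SNCY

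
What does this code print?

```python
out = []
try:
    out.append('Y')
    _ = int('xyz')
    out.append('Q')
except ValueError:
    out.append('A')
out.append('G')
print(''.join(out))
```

Execution trace: 'Y' (try body) → 'A' (except ValueError) → 'G' (after the try/except). Output: YAG

Answer: YAG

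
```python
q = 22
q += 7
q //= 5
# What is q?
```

Trace:
`q = 22` → q = 22
`q += 7` → q = 29
`q //= 5` → q = 5
So q = 5

Answer: 5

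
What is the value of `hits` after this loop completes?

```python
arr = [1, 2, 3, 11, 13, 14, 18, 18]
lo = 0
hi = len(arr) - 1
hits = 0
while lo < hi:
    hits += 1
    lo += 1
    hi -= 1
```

Iterations until pointers meet (list length 8)
`hits` takes the values: 0 → 1 → 2 → 3 → 4

Answer: 4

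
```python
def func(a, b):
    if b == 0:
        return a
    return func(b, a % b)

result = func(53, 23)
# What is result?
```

func(53, 23) -> func(23, 7) -> func(7, 2) -> func(2, 1) -> func(1, 0) -> 1

Answer: 1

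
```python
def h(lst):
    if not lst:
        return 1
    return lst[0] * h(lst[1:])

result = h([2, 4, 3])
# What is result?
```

Product over [2, 4, 3] = 2 * 4 * 3 = 24

Answer: 24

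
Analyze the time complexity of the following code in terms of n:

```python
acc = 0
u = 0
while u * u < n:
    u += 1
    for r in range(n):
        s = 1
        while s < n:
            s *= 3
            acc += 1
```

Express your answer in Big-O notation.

Each loop level contributes: √n × n × log n. Multiplying the contributions gives O(n√n log n).

Answer: O(n√n log n)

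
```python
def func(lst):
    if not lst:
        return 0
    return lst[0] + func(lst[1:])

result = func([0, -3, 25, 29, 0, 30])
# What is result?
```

0 + (-3) + 25 + 29 + 0 + 30 + 0 = 81

Answer: 81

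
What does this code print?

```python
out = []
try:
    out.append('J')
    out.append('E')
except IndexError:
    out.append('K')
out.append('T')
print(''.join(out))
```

Execution trace: 'J' (try body) → 'E' (try body, no exception) → 'T' (after the try/except). Output: JET

Answer: JET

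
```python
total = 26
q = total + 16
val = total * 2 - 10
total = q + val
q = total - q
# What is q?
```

Trace:
`total = 26` → total = 26
`q = total + 16` → q = 42
`val = total * 2 - 10` → val = 42
`total = q + val` → total = 84
`q = total - q` → q = 42
So q = 42

Answer: 42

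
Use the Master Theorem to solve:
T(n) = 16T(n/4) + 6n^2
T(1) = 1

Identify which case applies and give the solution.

a=16, b=4, f(n)=6n^2. log_4(16) = 2. Since c=2 = 2, Case 2 applies: T(n) = Θ(n^log_b(a) · log n) = O(n^2 log n).

Answer: O(n^2 log n) - Case 2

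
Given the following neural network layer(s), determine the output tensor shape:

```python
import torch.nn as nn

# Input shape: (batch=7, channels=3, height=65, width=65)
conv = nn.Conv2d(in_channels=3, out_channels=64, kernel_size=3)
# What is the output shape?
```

Input: (7, 3, 65, 65) -> Output: (7, 64, 63, 63)

Answer: (7, 64, 63, 63)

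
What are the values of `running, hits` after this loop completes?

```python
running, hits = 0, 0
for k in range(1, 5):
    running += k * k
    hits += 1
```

Sum of squares and count
`running, hits` takes the values: (0, 0) → (1, 0) → (1, 1) → (5, 1) → (5, 2) → (14, 2) → (14, 3) → (30, 3) → (30, 4)

Answer: 30, 4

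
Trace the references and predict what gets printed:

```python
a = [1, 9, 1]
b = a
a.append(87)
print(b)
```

Key concept: basic list aliasing.
Step by step:
`a = [1, 9, 1]` → a = [1, 9, 1]
`b = a` → b = [1, 9, 1] (same object as a)
`a.append(87)` → a = [1, 9, 1, 87] (same object as b); b = [1, 9, 1, 87] (same object as a)
`print(b)` → prints [1, 9, 1, 87]

Answer: [1, 9, 1, 87]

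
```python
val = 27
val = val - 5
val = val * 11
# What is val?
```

Trace:
`val = 27` → val = 27
`val = val - 5` → val = 22
`val = val * 11` → val = 242
So val = 242

Answer: 242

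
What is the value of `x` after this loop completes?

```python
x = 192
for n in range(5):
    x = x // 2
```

Halve 5 times: 192 // 2^5 = 6
`x` takes the values: 192 → 96 → 48 → 24 → 12 → 6

Answer: 6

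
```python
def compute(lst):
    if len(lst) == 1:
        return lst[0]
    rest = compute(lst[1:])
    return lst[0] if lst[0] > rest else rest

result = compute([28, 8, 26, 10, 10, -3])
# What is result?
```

Recursive max over [28, 8, 26, 10, 10, -3] = 28

Answer: 28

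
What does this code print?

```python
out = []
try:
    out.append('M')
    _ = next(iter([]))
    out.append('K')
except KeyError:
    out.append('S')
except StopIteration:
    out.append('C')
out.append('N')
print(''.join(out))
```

Execution trace: 'M' (try body) → 'C' (except StopIteration) → 'N' (after the try/except). Output: MCN

Answer: MCN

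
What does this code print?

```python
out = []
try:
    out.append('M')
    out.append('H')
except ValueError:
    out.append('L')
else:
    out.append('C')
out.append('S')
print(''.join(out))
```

Execution trace: 'M' (try body) → 'H' (try body, no exception) → 'C' (else) → 'S' (after the try/except). Output: MHCS

Answer: MHCS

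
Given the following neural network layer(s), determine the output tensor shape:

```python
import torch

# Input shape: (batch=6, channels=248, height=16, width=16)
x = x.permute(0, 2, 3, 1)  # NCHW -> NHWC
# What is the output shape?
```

Input: (6, 248, 16, 16) -> Output: (6, 16, 16, 248)

Answer: (6, 16, 16, 248)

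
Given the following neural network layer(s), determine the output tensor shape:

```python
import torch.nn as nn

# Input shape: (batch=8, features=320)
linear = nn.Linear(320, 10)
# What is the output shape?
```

Input: (8, 320) -> Output: (8, 10)

Answer: (8, 10)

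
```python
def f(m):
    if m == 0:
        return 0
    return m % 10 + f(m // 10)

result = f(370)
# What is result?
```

Sum of digits of 370: 0 + 7 + 3 = 10

Answer: 10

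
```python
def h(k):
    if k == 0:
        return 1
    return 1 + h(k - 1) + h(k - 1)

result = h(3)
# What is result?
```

h(k) = 1 + 2·h(k-1), h(0)=1. Closed form: (1+1)·2^3 - 1 = 15.

Answer: 15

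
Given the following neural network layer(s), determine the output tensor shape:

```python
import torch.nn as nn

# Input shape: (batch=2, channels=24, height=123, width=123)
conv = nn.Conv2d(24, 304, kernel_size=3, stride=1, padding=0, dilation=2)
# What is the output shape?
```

Input: (2, 24, 123, 123) -> Output: (2, 304, 119, 119)

Answer: (2, 304, 119, 119)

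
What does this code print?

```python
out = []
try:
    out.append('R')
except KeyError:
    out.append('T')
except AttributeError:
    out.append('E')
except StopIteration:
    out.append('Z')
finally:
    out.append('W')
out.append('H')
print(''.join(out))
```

Execution trace: 'R' (try body, no exception) → 'W' (finally) → 'H' (after the try/except). Output: RWH

Answer: RWH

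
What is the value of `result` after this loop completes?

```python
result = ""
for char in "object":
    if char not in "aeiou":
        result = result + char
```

Remove vowels from 'object'
`result` takes the values: "" → "b" → "bj" → "bjc" → "bjct"

Answer: "bjct"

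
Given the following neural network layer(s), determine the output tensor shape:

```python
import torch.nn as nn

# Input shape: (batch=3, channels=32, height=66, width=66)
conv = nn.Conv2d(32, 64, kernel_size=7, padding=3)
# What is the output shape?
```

Input: (3, 32, 66, 66) -> Output: (3, 64, 66, 66)

Answer: (3, 64, 66, 66)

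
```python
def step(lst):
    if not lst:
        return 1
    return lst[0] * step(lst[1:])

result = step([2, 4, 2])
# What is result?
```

Product over [2, 4, 2] = 2 * 4 * 2 = 16

Answer: 16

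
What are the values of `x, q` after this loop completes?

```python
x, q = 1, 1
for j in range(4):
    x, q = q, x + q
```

Fibonacci: after 4 iterations
`x, q` takes the values: (1, 1) → (1, 2) → (2, 3) → (3, 5) → (5, 8)

Answer: 5, 8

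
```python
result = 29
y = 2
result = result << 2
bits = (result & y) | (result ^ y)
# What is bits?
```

Trace:
`result = 29` → result = 29
`y = 2` → y = 2
`result = result << 2` → result = 116
`bits = (result & y) | (result ^ y)` → bits = 118
So bits = 118

Answer: 118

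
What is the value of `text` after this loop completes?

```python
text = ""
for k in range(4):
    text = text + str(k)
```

Concatenate digits 0 to 3
`text` takes the values: "" → "0" → "01" → "012" → "0123"

Answer: "0123"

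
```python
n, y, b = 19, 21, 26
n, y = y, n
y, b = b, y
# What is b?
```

Trace:
`n, y, b = 19, 21, 26` → n = 19; y = 21; b = 26
`n, y = y, n` → n = 21; y = 19
`y, b = b, y` → y = 26; b = 19
So b = 19

Answer: 19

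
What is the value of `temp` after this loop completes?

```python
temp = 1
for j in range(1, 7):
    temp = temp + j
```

Start at 1, add 1 through 6
`temp` takes the values: 1 → 2 → 4 → 7 → 11 → 16 → 22

Answer: 22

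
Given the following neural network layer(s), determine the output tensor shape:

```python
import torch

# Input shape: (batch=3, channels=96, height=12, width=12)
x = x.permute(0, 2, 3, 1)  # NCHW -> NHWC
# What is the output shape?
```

Input: (3, 96, 12, 12) -> Output: (3, 12, 12, 96)

Answer: (3, 12, 12, 96)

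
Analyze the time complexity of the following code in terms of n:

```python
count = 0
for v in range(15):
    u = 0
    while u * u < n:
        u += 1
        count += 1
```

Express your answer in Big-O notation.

Each loop level contributes: 1 × √n. Multiplying the contributions gives O(√n).

Answer: O(√n)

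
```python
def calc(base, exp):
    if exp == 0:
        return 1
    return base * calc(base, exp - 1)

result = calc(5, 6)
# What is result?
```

calc(5, 6) = 5 * 5 * 5 * 5 * 5 * 5 = 15625

Answer: 15625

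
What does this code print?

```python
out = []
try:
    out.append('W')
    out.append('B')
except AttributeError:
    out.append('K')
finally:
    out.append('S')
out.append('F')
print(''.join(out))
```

Execution trace: 'W' (try body) → 'B' (try body, no exception) → 'S' (finally) → 'F' (after the try/except). Output: WBSF

Answer: WBSF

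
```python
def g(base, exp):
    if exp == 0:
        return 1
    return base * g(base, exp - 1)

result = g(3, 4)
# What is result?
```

g(3, 4) = 3 * 3 * 3 * 3 = 81

Answer: 81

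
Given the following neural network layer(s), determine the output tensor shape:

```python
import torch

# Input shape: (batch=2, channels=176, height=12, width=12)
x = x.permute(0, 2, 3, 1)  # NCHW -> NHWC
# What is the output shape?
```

Input: (2, 176, 12, 12) -> Output: (2, 12, 12, 176)

Answer: (2, 12, 12, 176)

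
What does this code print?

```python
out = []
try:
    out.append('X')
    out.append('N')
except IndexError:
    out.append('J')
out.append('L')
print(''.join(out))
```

Execution trace: 'X' (try body) → 'N' (try body, no exception) → 'L' (after the try/except). Output: XNL

Answer: XNL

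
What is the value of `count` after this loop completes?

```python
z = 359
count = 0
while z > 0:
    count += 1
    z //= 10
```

Count digits by repeated division by 10
`count` takes the values: 0 → 1 → 2 → 3

Answer: 3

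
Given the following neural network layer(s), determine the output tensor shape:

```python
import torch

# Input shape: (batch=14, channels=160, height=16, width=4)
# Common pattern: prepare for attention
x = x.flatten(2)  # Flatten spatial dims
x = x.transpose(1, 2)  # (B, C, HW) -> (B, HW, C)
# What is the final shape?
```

Input: (14, 160, 16, 4) -> after flatten(2): (14, 160, 64) -> Output: (14, 64, 160)

Answer: (14, 64, 160)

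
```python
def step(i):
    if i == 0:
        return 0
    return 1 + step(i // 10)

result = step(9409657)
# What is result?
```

Count of digits of 9409657: 7

Answer: 7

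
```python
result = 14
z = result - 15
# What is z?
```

Trace:
`result = 14` → result = 14
`z = result - 15` → z = -1
So z = -1

Answer: -1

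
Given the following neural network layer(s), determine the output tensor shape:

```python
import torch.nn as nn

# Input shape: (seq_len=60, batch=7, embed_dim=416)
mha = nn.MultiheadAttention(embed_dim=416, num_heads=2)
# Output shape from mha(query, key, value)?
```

Input: (60, 7, 416) -> Output: (60, 7, 416)

Answer: (60, 7, 416)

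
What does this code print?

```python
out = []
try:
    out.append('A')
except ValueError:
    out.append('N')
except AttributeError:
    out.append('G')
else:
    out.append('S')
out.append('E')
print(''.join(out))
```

Execution trace: 'A' (try body, no exception) → 'S' (else) → 'E' (after the try/except). Output: ASE

Answer: ASE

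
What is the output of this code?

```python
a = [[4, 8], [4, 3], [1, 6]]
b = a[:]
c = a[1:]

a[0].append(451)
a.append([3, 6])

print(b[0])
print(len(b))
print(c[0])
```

Key concept: slice with nested mutation.
Step by step:
`a = [[4, 8], [4, 3], [1, 6]]` → a = [[4, 8], [4, 3], [1, 6]]
`b = a[:]` → b = [[4, 8], [4, 3], [1, 6]]
`c = a[1:]` → c = [[4, 3], [1, 6]]
`a[0].append(451)` → a = [[4, 8, 451], [4, 3], [1, 6]]; b = [[4, 8, 451], [4, 3], [1, 6]]
`a.append([3, 6])` → a = [[4, 8, 451], [4, 3], [1, 6], [3, 6]]
`print(b[0])` → prints [4, 8, 451]
`print(len(b))` → prints 3
`print(c[0])` → prints [4, 3]

Answer:
[4, 8, 451]
3
[4, 3]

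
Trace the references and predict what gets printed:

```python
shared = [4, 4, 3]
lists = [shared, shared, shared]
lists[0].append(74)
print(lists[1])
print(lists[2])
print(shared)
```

Key concept: list of same reference.
Step by step:
`shared = [4, 4, 3]` → shared = [4, 4, 3]
`lists = [shared, shared, shared]` → lists = [[4, 4, 3], [4, 4, 3], [4, 4, 3]]
`lists[0].append(74)` → shared = [4, 4, 3, 74]; lists = [[4, 4, 3, 74], [4, 4, 3, 74], [4, 4, 3, 74]]
`print(lists[1])` → prints [4, 4, 3, 74]
`print(lists[2])` → prints [4, 4, 3, 74]
`print(shared)` → prints [4, 4, 3, 74]

Answer:
[4, 4, 3, 74]
[4, 4, 3, 74]
[4, 4, 3, 74]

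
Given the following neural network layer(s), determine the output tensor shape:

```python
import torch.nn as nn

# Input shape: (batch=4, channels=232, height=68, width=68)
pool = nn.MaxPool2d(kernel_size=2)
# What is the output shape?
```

Input: (4, 232, 68, 68) -> Output: (4, 232, 34, 34)

Answer: (4, 232, 34, 34)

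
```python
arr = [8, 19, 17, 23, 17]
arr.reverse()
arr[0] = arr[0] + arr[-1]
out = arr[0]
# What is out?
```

Trace:
`arr = [8, 19, 17, 23, 17]` → arr = [8, 19, 17, 23, 17]
`arr.reverse()` → arr = [17, 23, 17, 19, 8]
`arr[0] = arr[0] + arr[-1]` → arr = [25, 23, 17, 19, 8]
`out = arr[0]` → out = 25
So out = 25

Answer: 25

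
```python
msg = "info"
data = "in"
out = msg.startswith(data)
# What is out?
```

Trace:
`msg = "info"` → msg = 'info'
`data = "in"` → data = 'in'
`out = msg.startswith(data)` → out = True
So out = True

Answer: True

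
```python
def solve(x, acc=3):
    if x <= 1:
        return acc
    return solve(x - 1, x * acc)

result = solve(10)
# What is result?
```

Accumulator trace (n, acc): (10, 3) -> (9, 30) -> (8, 270) -> (7, 2160) -> (6, 15120) -> (5, 90720) -> (4, 453600) -> (3, 1814400) -> (2, 5443200) -> (1, 10886400) -> return 10886400

Answer: 10886400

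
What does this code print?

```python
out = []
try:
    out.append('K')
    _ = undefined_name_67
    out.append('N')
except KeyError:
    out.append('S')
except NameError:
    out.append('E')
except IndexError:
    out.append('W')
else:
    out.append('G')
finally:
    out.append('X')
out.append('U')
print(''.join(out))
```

Execution trace: 'K' (try body) → 'E' (except NameError) → 'X' (finally) → 'U' (after the try/except). Output: KEXU

Answer: KEXU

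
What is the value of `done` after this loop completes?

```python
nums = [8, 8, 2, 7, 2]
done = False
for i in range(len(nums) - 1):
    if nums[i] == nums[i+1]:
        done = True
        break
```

Check consecutive duplicates in [8, 8, 2, 7, 2]
`done` takes the values: False → True

Answer: True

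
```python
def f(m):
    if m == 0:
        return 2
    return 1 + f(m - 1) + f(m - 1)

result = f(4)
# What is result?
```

f(m) = 1 + 2·f(m-1), f(0)=2. Closed form: (2+1)·2^4 - 1 = 47.

Answer: 47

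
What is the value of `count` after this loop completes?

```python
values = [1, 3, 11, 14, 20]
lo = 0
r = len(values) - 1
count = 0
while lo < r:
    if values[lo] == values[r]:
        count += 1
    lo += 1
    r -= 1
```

Count matching pairs from ends
`count` takes the values: 0

Answer: 0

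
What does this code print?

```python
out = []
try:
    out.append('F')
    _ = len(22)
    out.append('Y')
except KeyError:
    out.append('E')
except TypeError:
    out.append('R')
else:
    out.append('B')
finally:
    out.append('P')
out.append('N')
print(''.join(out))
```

Execution trace: 'F' (try body) → 'R' (except TypeError) → 'P' (finally) → 'N' (after the try/except). Output: FRPN

Answer: FRPN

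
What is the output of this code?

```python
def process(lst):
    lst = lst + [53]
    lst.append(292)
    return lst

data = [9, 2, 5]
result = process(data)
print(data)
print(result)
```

Key concept: rebinding parameter vs mutation.
Step by step:
`data = [9, 2, 5]` → data = [9, 2, 5]
`result = process(data)` → result = [9, 2, 5, 53, 292]
`print(data)` → prints [9, 2, 5]
`print(result)` → prints [9, 2, 5, 53, 292]

Answer:
[9, 2, 5]
[9, 2, 5, 53, 292]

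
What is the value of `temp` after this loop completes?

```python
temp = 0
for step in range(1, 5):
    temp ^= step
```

XOR of 1 to 4
`temp` takes the values: 0 → 1 → 3 → 0 → 4

Answer: 4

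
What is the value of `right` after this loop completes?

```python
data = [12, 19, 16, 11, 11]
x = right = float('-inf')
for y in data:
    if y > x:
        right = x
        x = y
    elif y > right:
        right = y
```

Second largest (with repeats) in [12, 19, 16, 11, 11]
`right` takes the values: -inf → 12 → 16

Answer: 16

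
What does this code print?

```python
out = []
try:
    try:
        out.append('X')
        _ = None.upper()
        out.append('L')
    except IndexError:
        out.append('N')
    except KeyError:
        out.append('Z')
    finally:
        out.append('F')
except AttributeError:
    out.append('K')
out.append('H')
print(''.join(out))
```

Execution trace: 'X' (try body) → 'F' (finally) → 'K' (outer except AttributeError) → 'H' (after the try/except). Output: XFKH

Answer: XFKH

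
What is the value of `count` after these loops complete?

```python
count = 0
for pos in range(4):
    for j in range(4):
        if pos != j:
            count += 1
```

4² - 4 (exclude diagonal)
`count` takes the values: 0 → 1 → 2 → 3 → 4 → 5 → 6 → 7 → 8 → 9 → 10 → 11 → 12

Answer: 12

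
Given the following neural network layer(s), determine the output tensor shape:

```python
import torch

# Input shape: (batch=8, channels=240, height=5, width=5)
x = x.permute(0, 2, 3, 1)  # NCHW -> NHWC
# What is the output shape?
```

Input: (8, 240, 5, 5) -> Output: (8, 5, 5, 240)

Answer: (8, 5, 5, 240)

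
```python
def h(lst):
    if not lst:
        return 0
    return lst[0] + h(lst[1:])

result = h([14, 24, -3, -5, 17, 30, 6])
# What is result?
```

14 + 24 + (-3) + (-5) + 17 + 30 + 6 + 0 = 83

Answer: 83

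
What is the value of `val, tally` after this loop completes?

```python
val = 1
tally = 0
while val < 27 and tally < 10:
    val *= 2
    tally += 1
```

Double until >= 27 or 10 iterations
`val, tally` takes the values: (1, 0) → (2, 0) → (2, 1) → (4, 1) → (4, 2) → (8, 2) → (8, 3) → (16, 3) → (16, 4) → (32, 4) → (32, 5)

Answer: 32, 5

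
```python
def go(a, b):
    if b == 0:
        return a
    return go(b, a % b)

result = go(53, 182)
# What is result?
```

go(53, 182) -> go(182, 53) -> go(53, 23) -> go(23, 7) -> go(7, 2) -> go(2, 1) -> go(1, 0) -> 1

Answer: 1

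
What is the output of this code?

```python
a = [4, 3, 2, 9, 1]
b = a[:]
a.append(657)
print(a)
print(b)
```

Key concept: slice [:] creates copy.
Step by step:
`a = [4, 3, 2, 9, 1]` → a = [4, 3, 2, 9, 1]
`b = a[:]` → b = [4, 3, 2, 9, 1]
`a.append(657)` → a = [4, 3, 2, 9, 1, 657]
`print(a)` → prints [4, 3, 2, 9, 1, 657]
`print(b)` → prints [4, 3, 2, 9, 1]

Answer:
[4, 3, 2, 9, 1, 657]
[4, 3, 2, 9, 1]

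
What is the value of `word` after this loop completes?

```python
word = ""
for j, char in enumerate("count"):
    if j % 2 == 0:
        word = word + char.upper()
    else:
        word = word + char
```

Uppercase even positions in 'count'
`word` takes the values: "" → "C" → "Co" → "CoU" → "CoUn" → "CoUnT"

Answer: "CoUnT"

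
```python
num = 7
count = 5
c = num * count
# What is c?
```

Trace:
`num = 7` → num = 7
`count = 5` → count = 5
`c = num * count` → c = 35
So c = 35

Answer: 35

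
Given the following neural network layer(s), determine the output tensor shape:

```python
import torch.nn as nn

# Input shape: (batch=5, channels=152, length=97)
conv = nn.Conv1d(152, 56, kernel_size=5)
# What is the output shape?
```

Input: (5, 152, 97) -> Output: (5, 56, 93)

Answer: (5, 56, 93)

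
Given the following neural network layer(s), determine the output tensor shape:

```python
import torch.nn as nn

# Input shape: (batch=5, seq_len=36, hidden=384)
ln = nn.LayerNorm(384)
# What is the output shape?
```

Input: (5, 36, 384) -> Output: (5, 36, 384)

Answer: (5, 36, 384)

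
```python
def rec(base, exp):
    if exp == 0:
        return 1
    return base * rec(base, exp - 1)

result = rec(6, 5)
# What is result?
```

rec(6, 5) = 6 * 6 * 6 * 6 * 6 = 7776

Answer: 7776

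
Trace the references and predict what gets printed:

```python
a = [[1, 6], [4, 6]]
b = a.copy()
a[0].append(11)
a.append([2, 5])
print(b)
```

Key concept: shallow copy with nested lists.
Step by step:
`a = [[1, 6], [4, 6]]` → a = [[1, 6], [4, 6]]
`b = a.copy()` → b = [[1, 6], [4, 6]]
`a[0].append(11)` → a = [[1, 6, 11], [4, 6]]; b = [[1, 6, 11], [4, 6]]
`a.append([2, 5])` → a = [[1, 6, 11], [4, 6], [2, 5]]
`print(b)` → prints [[1, 6, 11], [4, 6]]

Answer: [[1, 6, 11], [4, 6]]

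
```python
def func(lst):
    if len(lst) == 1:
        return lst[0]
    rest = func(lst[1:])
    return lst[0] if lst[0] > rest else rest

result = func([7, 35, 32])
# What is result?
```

Recursive max over [7, 35, 32] = 35

Answer: 35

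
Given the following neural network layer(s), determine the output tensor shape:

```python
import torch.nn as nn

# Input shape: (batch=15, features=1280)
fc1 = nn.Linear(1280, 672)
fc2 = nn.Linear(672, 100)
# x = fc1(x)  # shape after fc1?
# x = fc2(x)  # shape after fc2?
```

Input: (15, 1280) -> after fc1: (15, 672) -> Output: (15, 100)

Answer: (15, 100)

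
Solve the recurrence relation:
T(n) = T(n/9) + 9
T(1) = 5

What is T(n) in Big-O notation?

Each step divides n by 9 and adds 9. After log_9(n) steps we reach T(1)=5. So T(n) = 9·log_9(n) + 5 = O(log n).

Answer: O(log n)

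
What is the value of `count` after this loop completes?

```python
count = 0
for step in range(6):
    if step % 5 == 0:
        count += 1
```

Count numbers divisible by 5 in range(6)
`count` takes the values: 0 → 1 → 2

Answer: 2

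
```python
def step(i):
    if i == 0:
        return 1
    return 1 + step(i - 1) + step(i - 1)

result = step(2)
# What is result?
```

step(i) = 1 + 2·step(i-1), step(0)=1. Closed form: (1+1)·2^2 - 1 = 7.

Answer: 7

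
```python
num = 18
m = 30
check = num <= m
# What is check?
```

Trace:
`num = 18` → num = 18
`m = 30` → m = 30
`check = num <= m` → check = True
So check = True

Answer: True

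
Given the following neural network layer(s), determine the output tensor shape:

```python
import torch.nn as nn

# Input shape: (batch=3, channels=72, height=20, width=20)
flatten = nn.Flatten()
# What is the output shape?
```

Input: (3, 72, 20, 20) -> Output: (3, 28800)

Answer: (3, 28800)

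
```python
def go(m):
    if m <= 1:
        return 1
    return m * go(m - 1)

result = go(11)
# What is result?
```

go(11) = 11 * 10 * 9 * 8 * 7 * 6 * 5 * 4 * 3 * 2 * 1 = 39916800

Answer: 39916800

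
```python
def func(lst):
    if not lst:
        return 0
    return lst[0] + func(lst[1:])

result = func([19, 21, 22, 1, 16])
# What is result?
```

19 + 21 + 22 + 1 + 16 + 0 = 79

Answer: 79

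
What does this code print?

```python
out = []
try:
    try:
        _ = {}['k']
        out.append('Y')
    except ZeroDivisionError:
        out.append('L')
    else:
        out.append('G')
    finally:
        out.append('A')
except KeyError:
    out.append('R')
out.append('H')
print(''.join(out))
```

Execution trace: 'A' (finally) → 'R' (outer except KeyError) → 'H' (after the try/except). Output: ARH

Answer: ARH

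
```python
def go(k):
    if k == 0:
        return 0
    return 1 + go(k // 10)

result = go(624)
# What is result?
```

Count of digits of 624: 3

Answer: 3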